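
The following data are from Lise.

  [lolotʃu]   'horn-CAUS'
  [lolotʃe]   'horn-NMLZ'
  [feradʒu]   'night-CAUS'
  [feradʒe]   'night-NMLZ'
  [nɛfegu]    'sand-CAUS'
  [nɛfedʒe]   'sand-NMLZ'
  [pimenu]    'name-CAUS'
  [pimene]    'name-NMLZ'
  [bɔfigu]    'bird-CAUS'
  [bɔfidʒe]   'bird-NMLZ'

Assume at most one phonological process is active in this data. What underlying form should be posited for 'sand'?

/nɛfeg/

'sand' shows [g] ~ [dʒ] at the end of the stem ([nɛfegu] vs [nɛfedʒe]).
If /dʒ/ were underlying and a rule turned it into [g] before the CAUS suffix, 'night' would also alternate; but it has [dʒ] in both [feradʒu] and [feradʒe].
The alternation reflects palatalization before a front vowel: /g/ becomes palato-alveolar [dʒ] before a front vowel. /g/ is underlying.
Hence 'sand' is /nɛfeg/ underlyingly.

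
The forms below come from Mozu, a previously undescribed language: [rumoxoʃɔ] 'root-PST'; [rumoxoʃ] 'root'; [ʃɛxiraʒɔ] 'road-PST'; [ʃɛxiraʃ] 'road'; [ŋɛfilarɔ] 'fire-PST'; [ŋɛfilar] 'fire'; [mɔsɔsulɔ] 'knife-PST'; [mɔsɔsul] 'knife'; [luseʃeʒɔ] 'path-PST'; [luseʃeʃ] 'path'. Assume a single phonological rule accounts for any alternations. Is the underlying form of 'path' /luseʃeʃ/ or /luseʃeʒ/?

The stem for 'path' ends in [ʒ] in [luseʃeʒɔ] but [ʃ] in [luseʃeʃ].
But 'root' keeps [ʃ] in both environments ([rumoxoʃɔ], [rumoxoʃ]), so there is no rule changing /ʃ/ to [ʒ] before the PST suffix.
So /ʒ/ is underlying, and a rule of word-final obstruent devoicing — voiced obstruents become voiceless word-finally — gives [ʃ].

/luseʃeʒ/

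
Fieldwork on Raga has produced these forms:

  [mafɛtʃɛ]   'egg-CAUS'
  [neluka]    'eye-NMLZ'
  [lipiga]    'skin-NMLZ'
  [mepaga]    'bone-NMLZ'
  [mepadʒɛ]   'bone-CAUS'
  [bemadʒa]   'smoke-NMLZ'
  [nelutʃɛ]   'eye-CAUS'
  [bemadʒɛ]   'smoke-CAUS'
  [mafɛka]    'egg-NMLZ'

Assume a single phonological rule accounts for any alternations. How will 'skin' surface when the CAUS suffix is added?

In [mepaga] and [mepadʒɛ] the final segment of 'bone' alternates: [g] ~ [dʒ].
If /dʒ/ were underlying and a rule turned it into [g] before the NMLZ suffix, 'smoke' would also alternate; but it has [dʒ] in both [bemadʒa] and [bemadʒɛ].
So /g/ is underlying, and a rule of palatalization before a front vowel — /k/ and /g/ become palato-alveolar [tʃ] and [dʒ] before a front vowel — gives [dʒ].
From [lipiga] the stem 'skin' is /lipig/; before a front vowel this yields [lipidʒɛ].

[lipidʒɛ]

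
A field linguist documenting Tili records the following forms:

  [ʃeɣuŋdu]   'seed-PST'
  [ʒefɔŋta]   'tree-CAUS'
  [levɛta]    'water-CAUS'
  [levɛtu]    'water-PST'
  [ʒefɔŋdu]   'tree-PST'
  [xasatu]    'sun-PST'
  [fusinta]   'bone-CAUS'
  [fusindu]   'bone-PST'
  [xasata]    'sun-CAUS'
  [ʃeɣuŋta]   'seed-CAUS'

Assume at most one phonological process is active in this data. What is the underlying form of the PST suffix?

/-du/

The PST suffix surfaces as [-du] and [-tu], depending on the final segment of the stem.
The CAUS suffix, which begins with [t], is invariant after every stem; so [t] is not altered by any rule here.
The PST suffix is therefore /-du/ underlyingly, with post-vocalic devoicing: voiced stops become voiceless after a vowel.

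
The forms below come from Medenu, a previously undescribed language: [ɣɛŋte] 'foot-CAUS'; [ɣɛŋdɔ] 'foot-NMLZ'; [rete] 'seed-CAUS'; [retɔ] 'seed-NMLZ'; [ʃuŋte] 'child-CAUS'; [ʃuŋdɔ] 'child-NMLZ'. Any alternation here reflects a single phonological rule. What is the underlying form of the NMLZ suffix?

The NMLZ suffix surfaces as [-dɔ] and [-tɔ], depending on the final segment of the stem.
The CAUS suffix, which begins with [t], is invariant after every stem; so [t] is not altered by any rule here.
So the underlying form is /-dɔ/, and voiced stops become voiceless after a vowel.

/-dɔ/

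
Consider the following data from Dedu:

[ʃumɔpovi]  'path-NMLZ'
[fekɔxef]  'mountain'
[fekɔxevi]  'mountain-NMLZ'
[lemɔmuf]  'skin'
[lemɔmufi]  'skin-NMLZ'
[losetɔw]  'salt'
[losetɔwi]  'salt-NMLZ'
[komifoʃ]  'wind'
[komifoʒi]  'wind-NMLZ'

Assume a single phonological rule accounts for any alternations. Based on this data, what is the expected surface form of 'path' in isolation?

[ʃumɔpof]

The stem for 'mountain' ends in [f] in [fekɔxef] but [v] in [fekɔxevi].
The stem 'skin' ([lemɔmuf], [lemɔmufi]) shows [f] unchanged in both environments, so [f] cannot be basic with [v] derived before the NMLZ suffix.
The alternation reflects word-final obstruent devoicing: voiced obstruents become voiceless word-finally. /v/ is underlying.
The one attested form of 'path', [ʃumɔpovi], shows underlying /ʃumɔpov/. Applying the same rule word-finally gives [ʃumɔpof].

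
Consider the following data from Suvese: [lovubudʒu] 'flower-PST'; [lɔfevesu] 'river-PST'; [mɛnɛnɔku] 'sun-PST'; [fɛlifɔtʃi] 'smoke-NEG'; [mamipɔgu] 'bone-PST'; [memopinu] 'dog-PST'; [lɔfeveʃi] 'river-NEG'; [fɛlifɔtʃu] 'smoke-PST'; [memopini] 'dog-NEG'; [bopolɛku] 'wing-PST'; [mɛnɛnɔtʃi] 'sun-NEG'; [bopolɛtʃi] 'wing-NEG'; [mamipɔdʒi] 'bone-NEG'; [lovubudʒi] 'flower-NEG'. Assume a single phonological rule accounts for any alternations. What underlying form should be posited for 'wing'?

The stem for 'wing' ends in [k] in [bopolɛku] but [tʃ] in [bopolɛtʃi].
Compare 'smoke', with invariant [tʃ] in [fɛlifɔtʃu] and [fɛlifɔtʃi]: an analysis with underlying /tʃ/ and a rule producing [k] before the PST suffix would wrongly predict alternation here too.
Therefore /k/ is basic and [tʃ] is derived by palatalization before a front vowel (/k/, /g/ and /s/ become palato-alveolar [tʃ], [dʒ] and [ʃ] before a front vowel).
Hence 'wing' is /bopolɛk/ underlyingly.

/bopolɛk/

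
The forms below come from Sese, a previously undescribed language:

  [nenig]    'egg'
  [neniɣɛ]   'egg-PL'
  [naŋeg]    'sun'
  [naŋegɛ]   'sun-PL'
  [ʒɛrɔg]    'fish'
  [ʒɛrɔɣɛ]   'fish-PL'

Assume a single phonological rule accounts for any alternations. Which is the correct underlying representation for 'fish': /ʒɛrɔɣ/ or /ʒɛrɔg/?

The root 'fish' surfaces as [ʒɛrɔg] and [ʒɛrɔɣɛ], with a stem-final [g] ~ [ɣ] alternation.
Compare 'sun', with invariant [g] in [naŋeg] and [naŋegɛ]: an analysis with underlying /g/ and a rule producing [ɣ] before the PL suffix would wrongly predict alternation here too.
The alternation reflects word-final hardening: voiced fricatives become stops word-finally. /ɣ/ is underlying.

/ʒɛrɔɣ/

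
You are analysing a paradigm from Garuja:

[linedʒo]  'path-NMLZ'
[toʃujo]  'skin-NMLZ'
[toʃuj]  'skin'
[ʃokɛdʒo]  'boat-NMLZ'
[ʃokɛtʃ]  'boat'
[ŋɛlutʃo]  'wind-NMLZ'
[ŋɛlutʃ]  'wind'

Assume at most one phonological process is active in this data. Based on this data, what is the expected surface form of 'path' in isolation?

'boat' shows [dʒ] ~ [tʃ] at the end of the stem ([ʃokɛdʒo] vs [ʃokɛtʃ]).
Compare 'wind', with invariant [tʃ] in [ŋɛlutʃo] and [ŋɛlutʃ]: an analysis with underlying /tʃ/ and a rule producing [dʒ] before the NMLZ suffix would wrongly predict alternation here too.
The underlying segment must be /dʒ/; voiced obstruents become voiceless word-finally, yielding [tʃ] there.
The one attested form of 'path', [linedʒo], shows underlying /linedʒ/. Applying the same rule word-finally gives [linetʃ].

[linetʃ]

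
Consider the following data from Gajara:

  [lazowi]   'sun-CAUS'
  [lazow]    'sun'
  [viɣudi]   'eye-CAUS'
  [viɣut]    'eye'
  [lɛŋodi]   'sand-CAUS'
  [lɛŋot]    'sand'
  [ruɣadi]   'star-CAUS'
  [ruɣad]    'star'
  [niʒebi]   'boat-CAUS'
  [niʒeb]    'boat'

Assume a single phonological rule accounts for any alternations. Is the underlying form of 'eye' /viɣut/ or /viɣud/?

/viɣut/

'eye' shows [d] ~ [t] at the end of the stem ([viɣudi] vs [viɣut]).
The stem 'star' ([ruɣadi], [ruɣad]) shows [d] unchanged in both environments, so [d] cannot be basic with [t] derived in isolation.
The underlying segment must be /t/; voiceless stops become voiced between vowels, yielding [d] there.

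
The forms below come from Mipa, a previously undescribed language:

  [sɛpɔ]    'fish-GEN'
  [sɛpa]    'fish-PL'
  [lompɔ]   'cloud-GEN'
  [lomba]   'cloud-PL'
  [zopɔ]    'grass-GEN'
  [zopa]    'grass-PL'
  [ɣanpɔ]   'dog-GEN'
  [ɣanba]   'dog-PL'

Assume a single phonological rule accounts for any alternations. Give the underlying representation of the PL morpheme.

/-ba/

The PL suffix surfaces as [-ba] and [-pa], depending on the final segment of the stem.
The GEN suffix, which begins with [p], is invariant after every stem; so [p] is not altered by any rule here.
The PL suffix is therefore /-ba/ underlyingly, with post-vocalic devoicing: voiced stops become voiceless after a vowel.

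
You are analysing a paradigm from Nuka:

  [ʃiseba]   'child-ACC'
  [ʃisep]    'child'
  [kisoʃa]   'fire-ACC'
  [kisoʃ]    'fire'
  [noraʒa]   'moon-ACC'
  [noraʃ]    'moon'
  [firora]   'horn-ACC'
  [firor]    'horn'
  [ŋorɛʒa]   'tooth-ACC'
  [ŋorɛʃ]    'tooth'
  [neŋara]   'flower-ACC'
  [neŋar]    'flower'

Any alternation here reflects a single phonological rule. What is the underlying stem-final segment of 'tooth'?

/ʒ/

The stem for 'tooth' ends in [ʒ] in [ŋorɛʒa] but [ʃ] in [ŋorɛʃ].
The stem 'fire' ([kisoʃa], [kisoʃ]) shows [ʃ] unchanged in both environments, so [ʃ] cannot be basic with [ʒ] derived before the ACC suffix.
The underlying segment must be /ʒ/; voiced obstruents become voiceless word-finally, yielding [ʃ] there.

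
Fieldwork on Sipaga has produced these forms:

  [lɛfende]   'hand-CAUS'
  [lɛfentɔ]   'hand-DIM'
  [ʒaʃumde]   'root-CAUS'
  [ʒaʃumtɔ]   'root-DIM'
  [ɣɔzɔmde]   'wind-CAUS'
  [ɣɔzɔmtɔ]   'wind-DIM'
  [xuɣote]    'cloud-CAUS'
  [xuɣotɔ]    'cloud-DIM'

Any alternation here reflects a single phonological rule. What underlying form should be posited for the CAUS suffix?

The CAUS morpheme has two allomorphs, [-de] and [-te].
By contrast the DIM suffix keeps its initial [t] throughout — that segment must be underlying.
So the underlying form is /-de/, and voiced stops become voiceless after a vowel.

/-de/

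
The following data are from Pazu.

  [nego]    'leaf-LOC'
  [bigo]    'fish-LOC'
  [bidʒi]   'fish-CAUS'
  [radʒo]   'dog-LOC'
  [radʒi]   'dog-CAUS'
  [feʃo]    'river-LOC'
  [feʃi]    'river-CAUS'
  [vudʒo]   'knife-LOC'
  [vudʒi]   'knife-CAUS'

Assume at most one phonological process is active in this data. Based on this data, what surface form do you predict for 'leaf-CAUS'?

In [bigo] and [bidʒi] the final segment of 'fish' alternates: [g] ~ [dʒ].
Compare 'dog', with invariant [dʒ] in [radʒo] and [radʒi]: an analysis with underlying /dʒ/ and a rule producing [g] before the LOC suffix would wrongly predict alternation here too.
Therefore /g/ is basic and [dʒ] is derived by palatalization before a front vowel (/g/ becomes palato-alveolar [dʒ] before a front vowel).
The one attested form of 'leaf', [nego], shows underlying /neg/. Applying the same rule before a front vowel gives [nedʒi].

[nedʒi]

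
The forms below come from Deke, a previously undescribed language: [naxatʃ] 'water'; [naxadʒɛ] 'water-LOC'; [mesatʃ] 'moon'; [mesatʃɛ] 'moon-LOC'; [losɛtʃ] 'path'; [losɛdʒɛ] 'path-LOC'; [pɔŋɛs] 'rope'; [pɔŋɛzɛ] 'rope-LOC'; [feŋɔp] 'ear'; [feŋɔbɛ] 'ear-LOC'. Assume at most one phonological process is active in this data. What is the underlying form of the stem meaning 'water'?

The stem for 'water' ends in [tʃ] in [naxatʃ] but [dʒ] in [naxadʒɛ].
If /tʃ/ were underlying and a rule turned it into [dʒ] before the LOC suffix, 'moon' would also alternate; but it has [tʃ] in both [mesatʃ] and [mesatʃɛ].
The alternation reflects word-final obstruent devoicing: voiced obstruents become voiceless word-finally. /dʒ/ is underlying.

/naxadʒ/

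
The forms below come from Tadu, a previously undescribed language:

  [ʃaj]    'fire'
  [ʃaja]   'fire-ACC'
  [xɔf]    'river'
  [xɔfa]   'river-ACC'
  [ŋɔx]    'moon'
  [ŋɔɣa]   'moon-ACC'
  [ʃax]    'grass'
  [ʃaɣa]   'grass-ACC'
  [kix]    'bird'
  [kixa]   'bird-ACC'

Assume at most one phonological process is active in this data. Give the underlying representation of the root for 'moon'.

'moon' shows [x] ~ [ɣ] at the end of the stem ([ŋɔx] vs [ŋɔɣa]).
The stem 'bird' ([kix], [kixa]) shows [x] unchanged in both environments, so [x] cannot be basic with [ɣ] derived before the ACC suffix.
The underlying segment must be /ɣ/; voiced obstruents become voiceless word-finally, yielding [x] there.
So 'moon' = /ŋɔɣ/.

/ŋɔɣ/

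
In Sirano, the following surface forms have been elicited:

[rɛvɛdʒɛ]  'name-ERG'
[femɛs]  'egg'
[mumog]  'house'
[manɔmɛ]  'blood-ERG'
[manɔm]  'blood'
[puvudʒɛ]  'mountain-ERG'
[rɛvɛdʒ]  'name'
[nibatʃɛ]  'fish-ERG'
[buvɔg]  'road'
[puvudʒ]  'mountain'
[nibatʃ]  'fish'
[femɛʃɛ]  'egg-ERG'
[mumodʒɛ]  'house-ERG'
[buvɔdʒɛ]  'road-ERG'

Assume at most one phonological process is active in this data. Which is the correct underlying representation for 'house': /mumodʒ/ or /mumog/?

/mumog/

The root 'house' surfaces as [mumodʒɛ] and [mumog], with a stem-final [dʒ] ~ [g] alternation.
But 'mountain' keeps [dʒ] in both environments ([puvudʒɛ], [puvudʒ]), so there is no rule changing /dʒ/ to [g] in isolation.
The alternation reflects palatalization before a front vowel: /g/ and /s/ become palato-alveolar [dʒ] and [ʃ] before a front vowel. /g/ is underlying.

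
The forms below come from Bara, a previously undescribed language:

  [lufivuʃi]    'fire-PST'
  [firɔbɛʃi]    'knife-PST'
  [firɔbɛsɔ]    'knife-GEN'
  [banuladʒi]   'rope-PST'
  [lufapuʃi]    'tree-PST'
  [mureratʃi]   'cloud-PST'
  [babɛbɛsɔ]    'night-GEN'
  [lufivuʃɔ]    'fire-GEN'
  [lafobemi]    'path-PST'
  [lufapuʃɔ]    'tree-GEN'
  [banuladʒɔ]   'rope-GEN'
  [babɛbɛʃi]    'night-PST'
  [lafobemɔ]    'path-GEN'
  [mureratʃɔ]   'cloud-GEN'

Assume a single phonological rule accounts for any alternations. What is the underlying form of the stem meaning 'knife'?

The root 'knife' surfaces as [firɔbɛsɔ] and [firɔbɛʃi], with a stem-final [s] ~ [ʃ] alternation.
If /ʃ/ were underlying and a rule turned it into [s] before the GEN suffix, 'fire' would also alternate; but it has [ʃ] in both [lufivuʃɔ] and [lufivuʃi].
So /s/ is underlying, and a rule of palatalization before a front vowel — /s/ becomes palato-alveolar [ʃ] before a front vowel — gives [ʃ].
Hence 'knife' is /firɔbɛs/ underlyingly.

/firɔbɛs/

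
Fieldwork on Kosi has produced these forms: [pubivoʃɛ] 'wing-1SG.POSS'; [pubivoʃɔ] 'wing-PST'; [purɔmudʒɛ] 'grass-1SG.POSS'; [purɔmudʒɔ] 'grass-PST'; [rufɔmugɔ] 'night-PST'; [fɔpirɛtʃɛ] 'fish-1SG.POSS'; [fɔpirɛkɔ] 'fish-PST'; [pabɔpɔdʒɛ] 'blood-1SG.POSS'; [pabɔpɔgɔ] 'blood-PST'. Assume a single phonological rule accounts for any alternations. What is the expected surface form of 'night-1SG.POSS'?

[rufɔmudʒɛ]

In [pabɔpɔdʒɛ] and [pabɔpɔgɔ] the final segment of 'blood' alternates: [dʒ] ~ [g].
But 'grass' keeps [dʒ] in both environments ([purɔmudʒɛ], [purɔmudʒɔ]), so there is no rule changing /dʒ/ to [g] before the PST suffix.
The alternation reflects palatalization before a front vowel: /k/ and /g/ become palato-alveolar [tʃ] and [dʒ] before a front vowel. /g/ is underlying.
The one attested form of 'night', [rufɔmugɔ], shows underlying /rufɔmug/. Applying the same rule before a front vowel gives [rufɔmudʒɛ].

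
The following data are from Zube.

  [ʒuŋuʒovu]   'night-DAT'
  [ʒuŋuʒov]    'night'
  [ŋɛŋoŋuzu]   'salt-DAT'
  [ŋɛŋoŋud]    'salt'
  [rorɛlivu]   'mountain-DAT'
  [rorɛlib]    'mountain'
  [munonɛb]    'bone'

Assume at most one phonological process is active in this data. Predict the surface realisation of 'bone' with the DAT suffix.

[munonɛvu]

The root 'mountain' surfaces as [rorɛlivu] and [rorɛlib], with a stem-final [v] ~ [b] alternation.
But 'night' keeps [v] in both environments ([ʒuŋuʒovu], [ʒuŋuʒov]), so there is no rule changing /v/ to [b] in isolation.
So /b/ is underlying, and a rule of intervocalic spirantization — voiced stops become fricatives between vowels — gives [v].
The one attested form of 'bone', [munonɛb], shows underlying /munonɛb/. Applying the same rule between vowels gives [munonɛvu].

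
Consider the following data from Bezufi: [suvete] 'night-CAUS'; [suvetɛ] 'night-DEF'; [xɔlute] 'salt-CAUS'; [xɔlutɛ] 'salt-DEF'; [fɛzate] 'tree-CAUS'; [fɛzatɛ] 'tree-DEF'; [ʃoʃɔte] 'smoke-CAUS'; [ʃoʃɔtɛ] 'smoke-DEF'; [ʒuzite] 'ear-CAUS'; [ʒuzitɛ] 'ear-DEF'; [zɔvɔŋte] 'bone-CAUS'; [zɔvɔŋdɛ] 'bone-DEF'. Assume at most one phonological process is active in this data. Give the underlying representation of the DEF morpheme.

The DEF suffix surfaces as [-dɛ] and [-tɛ], depending on the final segment of the stem.
By contrast the CAUS suffix keeps its initial [t] throughout — that segment must be underlying.
So the underlying form is /-dɛ/, and voiced stops become voiceless after a vowel.

/-dɛ/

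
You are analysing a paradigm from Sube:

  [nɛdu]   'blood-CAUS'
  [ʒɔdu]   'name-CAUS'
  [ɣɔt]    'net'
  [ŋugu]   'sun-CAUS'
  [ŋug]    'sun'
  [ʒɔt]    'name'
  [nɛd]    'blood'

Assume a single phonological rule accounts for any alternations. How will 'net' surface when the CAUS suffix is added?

The stem for 'name' ends in [d] in [ʒɔdu] but [t] in [ʒɔt].
Compare 'blood', with invariant [d] in [nɛdu] and [nɛd]: an analysis with underlying /d/ and a rule producing [t] in isolation would wrongly predict alternation here too.
The alternation reflects intervocalic voicing: voiceless stops become voiced between vowels. /t/ is underlying.
From [ɣɔt] the stem 'net' is /ɣɔt/; between vowels this yields [ɣɔdu].

[ɣɔdu]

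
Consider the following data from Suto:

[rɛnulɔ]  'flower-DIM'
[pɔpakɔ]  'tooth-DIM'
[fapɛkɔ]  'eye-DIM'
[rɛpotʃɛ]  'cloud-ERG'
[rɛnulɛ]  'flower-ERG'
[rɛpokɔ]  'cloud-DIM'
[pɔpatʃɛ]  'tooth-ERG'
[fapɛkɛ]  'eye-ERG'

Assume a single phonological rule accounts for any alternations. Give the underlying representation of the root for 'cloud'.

In [rɛpotʃɛ] and [rɛpokɔ] the final segment of 'cloud' alternates: [tʃ] ~ [k].
But 'eye' keeps [k] in both environments ([fapɛkɛ], [fapɛkɔ]), so there is no rule changing /k/ to [tʃ] before the ERG suffix.
The underlying segment must be /tʃ/; palato-alveolar /tʃ/ becomes [k] when no front vowel follows, yielding [k] there.

/rɛpotʃ/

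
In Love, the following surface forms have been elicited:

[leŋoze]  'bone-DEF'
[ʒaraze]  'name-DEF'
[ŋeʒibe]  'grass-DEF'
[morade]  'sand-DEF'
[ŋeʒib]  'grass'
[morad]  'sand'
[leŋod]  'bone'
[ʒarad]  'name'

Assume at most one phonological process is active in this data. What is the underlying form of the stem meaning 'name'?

/ʒaraz/

The stem for 'name' ends in [d] in [ʒarad] but [z] in [ʒaraze].
The stem 'sand' ([morad], [morade]) shows [d] unchanged in both environments, so [d] cannot be basic with [z] derived before the DEF suffix.
Therefore /z/ is basic and [d] is derived by word-final hardening (voiced fricatives become stops word-finally).
Hence 'name' is /ʒaraz/ underlyingly.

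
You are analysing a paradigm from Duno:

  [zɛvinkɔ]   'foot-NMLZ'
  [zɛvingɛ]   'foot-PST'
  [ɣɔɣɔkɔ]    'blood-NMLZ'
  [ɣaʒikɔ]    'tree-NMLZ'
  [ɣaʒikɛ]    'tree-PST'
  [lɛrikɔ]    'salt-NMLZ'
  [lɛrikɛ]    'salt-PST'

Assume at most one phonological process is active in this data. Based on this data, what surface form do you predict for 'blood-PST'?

The PST morpheme has two allomorphs, [-gɛ] and [-kɛ].
The NMLZ suffix, which begins with [k], is invariant after every stem; so [k] is not altered by any rule here.
So the underlying form is /-gɛ/, and voiced stops become voiceless after a vowel.
After 'blood', which ends in a vowel, the suffix surfaces as [-kɛ], giving [ɣɔɣɔkɛ].

[ɣɔɣɔkɛ]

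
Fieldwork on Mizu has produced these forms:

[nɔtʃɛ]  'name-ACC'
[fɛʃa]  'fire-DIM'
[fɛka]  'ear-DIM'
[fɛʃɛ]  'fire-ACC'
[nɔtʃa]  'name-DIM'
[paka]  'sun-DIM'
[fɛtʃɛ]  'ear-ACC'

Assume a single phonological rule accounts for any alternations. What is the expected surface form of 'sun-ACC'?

The root 'ear' surfaces as [fɛtʃɛ] and [fɛka], with a stem-final [tʃ] ~ [k] alternation.
If /tʃ/ were underlying and a rule turned it into [k] before the DIM suffix, 'name' would also alternate; but it has [tʃ] in both [nɔtʃɛ] and [nɔtʃa].
So /k/ is underlying, and a rule of palatalization before a front vowel — /k/ becomes palato-alveolar [tʃ] before a front vowel — gives [tʃ].
The one attested form of 'sun', [paka], shows underlying /pak/. Applying the same rule before a front vowel gives [patʃɛ].

[patʃɛ]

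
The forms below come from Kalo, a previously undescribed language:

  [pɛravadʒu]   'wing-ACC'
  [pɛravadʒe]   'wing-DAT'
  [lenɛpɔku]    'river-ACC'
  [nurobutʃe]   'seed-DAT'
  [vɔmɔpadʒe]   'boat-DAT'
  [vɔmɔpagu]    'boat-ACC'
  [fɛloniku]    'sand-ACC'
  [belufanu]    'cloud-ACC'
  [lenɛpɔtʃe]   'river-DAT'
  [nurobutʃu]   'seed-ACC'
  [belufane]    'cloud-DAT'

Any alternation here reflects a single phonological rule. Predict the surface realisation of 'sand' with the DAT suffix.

[fɛlonitʃe]

The root 'river' surfaces as [lenɛpɔtʃe] and [lenɛpɔku], with a stem-final [tʃ] ~ [k] alternation.
Compare 'seed', with invariant [tʃ] in [nurobutʃe] and [nurobutʃu]: an analysis with underlying /tʃ/ and a rule producing [k] before the ACC suffix would wrongly predict alternation here too.
The alternation reflects palatalization before a front vowel: /k/ and /g/ become palato-alveolar [tʃ] and [dʒ] before a front vowel. /k/ is underlying.
From [fɛloniku] the stem 'sand' is /fɛlonik/; before a front vowel this yields [fɛlonitʃe].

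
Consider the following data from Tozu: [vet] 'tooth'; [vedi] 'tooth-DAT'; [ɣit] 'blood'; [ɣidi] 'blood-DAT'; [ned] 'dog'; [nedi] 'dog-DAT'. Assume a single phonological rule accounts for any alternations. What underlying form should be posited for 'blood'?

/ɣit/

The root 'blood' surfaces as [ɣit] and [ɣidi], with a stem-final [t] ~ [d] alternation.
But 'dog' keeps [d] in both environments ([ned], [nedi]), so there is no rule changing /d/ to [t] in isolation.
The underlying segment must be /t/; voiceless stops become voiced between vowels, yielding [d] there.
The underlying form of 'blood' is therefore /ɣit/.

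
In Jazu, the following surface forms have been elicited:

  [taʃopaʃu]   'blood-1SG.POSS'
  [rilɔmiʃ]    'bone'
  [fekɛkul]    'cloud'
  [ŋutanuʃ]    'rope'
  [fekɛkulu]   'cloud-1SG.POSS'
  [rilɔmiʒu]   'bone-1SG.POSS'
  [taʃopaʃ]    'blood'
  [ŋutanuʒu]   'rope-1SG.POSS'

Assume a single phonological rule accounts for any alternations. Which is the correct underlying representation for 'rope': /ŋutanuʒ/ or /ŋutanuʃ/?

/ŋutanuʒ/

In [ŋutanuʒu] and [ŋutanuʃ] the final segment of 'rope' alternates: [ʒ] ~ [ʃ].
Compare 'blood', with invariant [ʃ] in [taʃopaʃu] and [taʃopaʃ]: an analysis with underlying /ʃ/ and a rule producing [ʒ] before the 1SG.POSS suffix would wrongly predict alternation here too.
Therefore /ʒ/ is basic and [ʃ] is derived by word-final obstruent devoicing (voiced obstruents become voiceless word-finally).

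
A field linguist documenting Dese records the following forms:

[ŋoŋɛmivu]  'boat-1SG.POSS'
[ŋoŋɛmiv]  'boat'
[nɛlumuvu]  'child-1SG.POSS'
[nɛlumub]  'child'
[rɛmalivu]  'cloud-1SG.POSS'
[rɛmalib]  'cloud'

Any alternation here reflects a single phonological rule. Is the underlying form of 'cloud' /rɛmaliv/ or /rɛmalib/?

/rɛmalib/

The root 'cloud' surfaces as [rɛmalivu] and [rɛmalib], with a stem-final [v] ~ [b] alternation.
The stem 'boat' ([ŋoŋɛmivu], [ŋoŋɛmiv]) shows [v] unchanged in both environments, so [v] cannot be basic with [b] derived in isolation.
The alternation reflects intervocalic spirantization: voiced stops become fricatives between vowels. /b/ is underlying.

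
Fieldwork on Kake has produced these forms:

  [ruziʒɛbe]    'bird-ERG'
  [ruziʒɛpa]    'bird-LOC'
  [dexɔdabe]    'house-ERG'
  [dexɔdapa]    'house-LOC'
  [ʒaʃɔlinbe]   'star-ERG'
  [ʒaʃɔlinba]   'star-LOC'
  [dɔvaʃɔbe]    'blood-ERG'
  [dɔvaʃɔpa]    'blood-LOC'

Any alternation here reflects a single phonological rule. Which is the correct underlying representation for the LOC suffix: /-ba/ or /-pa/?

/-pa/

The LOC morpheme has two allomorphs, [-ba] and [-pa].
By contrast the ERG suffix keeps its initial [b] throughout — that segment must be underlying.
The LOC suffix is therefore /-pa/ underlyingly, with post-nasal voicing: voiceless stops become voiced after a nasal.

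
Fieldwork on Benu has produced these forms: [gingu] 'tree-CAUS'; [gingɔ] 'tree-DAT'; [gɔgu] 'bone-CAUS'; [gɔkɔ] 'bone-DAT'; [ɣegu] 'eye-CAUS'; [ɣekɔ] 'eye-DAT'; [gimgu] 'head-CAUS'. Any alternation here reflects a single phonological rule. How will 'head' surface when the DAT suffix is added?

[gimgɔ]

The DAT suffix surfaces as [-gɔ] and [-kɔ], depending on the final segment of the stem.
The CAUS suffix, which begins with [g], is invariant after every stem; so [g] is not altered by any rule here.
The DAT suffix is therefore /-kɔ/ underlyingly, with post-nasal voicing: voiceless stops become voiced after a nasal.
After 'head', which ends in a nasal, the suffix surfaces as [-gɔ], giving [gimgɔ].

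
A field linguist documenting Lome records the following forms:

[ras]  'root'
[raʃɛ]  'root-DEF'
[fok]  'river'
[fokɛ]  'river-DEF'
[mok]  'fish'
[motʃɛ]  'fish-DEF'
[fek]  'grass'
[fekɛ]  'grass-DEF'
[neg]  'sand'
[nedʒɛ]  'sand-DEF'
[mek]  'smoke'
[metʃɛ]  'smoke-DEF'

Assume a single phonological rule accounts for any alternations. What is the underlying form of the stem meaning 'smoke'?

/metʃ/

The root 'smoke' surfaces as [mek] and [metʃɛ], with a stem-final [k] ~ [tʃ] alternation.
If /k/ were underlying and a rule turned it into [tʃ] before the DEF suffix, 'river' would also alternate; but it has [k] in both [fok] and [fokɛ].
The alternation reflects depalatalization: palato-alveolar /tʃ/, /dʒ/ and /ʃ/ become [k], [g] and [s] when no front vowel follows. /tʃ/ is underlying.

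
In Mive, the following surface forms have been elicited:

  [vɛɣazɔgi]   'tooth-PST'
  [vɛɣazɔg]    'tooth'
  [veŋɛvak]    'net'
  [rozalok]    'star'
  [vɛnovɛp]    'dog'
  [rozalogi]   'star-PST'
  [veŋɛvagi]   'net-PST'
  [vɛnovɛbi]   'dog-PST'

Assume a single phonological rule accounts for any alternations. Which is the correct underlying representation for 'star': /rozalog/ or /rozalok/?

/rozalok/

The stem for 'star' ends in [g] in [rozalogi] but [k] in [rozalok].
But 'tooth' keeps [g] in both environments ([vɛɣazɔgi], [vɛɣazɔg]), so there is no rule changing /g/ to [k] in isolation.
The alternation reflects intervocalic voicing: voiceless stops become voiced between vowels. /k/ is underlying.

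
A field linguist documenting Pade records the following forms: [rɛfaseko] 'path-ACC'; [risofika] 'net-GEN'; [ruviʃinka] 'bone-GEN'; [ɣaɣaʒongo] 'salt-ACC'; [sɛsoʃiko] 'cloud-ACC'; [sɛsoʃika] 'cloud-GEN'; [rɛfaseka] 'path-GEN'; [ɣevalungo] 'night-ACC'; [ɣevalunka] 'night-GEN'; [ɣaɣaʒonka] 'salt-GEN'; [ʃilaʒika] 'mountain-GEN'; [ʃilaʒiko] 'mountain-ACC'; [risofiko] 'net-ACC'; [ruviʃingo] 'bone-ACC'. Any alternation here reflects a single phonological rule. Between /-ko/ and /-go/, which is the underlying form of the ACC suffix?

The ACC suffix surfaces as [-go] and [-ko], depending on the final segment of the stem.
The GEN suffix, which begins with [k], is invariant after every stem; so [k] is not altered by any rule here.
The ACC suffix is therefore /-go/ underlyingly, with post-vocalic devoicing: voiced stops become voiceless after a vowel.

/-go/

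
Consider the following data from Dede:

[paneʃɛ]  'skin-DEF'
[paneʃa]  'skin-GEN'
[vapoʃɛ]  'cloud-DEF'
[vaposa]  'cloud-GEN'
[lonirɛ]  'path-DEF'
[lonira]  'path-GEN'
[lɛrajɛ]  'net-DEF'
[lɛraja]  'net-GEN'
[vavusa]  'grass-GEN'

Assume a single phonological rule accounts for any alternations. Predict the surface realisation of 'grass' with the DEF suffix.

[vavuʃɛ]

The stem for 'cloud' ends in [ʃ] in [vapoʃɛ] but [s] in [vaposa].
The stem 'skin' ([paneʃɛ], [paneʃa]) shows [ʃ] unchanged in both environments, so [ʃ] cannot be basic with [s] derived before the GEN suffix.
The alternation reflects palatalization before a front vowel: /s/ becomes palato-alveolar [ʃ] before a front vowel. /s/ is underlying.
From [vavusa] the stem 'grass' is /vavus/; before a front vowel this yields [vavuʃɛ].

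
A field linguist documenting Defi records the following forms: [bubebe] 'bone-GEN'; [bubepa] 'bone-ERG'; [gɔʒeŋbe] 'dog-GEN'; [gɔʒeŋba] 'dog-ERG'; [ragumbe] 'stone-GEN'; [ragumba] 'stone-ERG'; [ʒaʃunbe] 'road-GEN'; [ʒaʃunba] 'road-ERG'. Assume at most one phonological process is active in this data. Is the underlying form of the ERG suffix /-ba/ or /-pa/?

/-pa/

The ERG morpheme has two allomorphs, [-ba] and [-pa].
By contrast the GEN suffix keeps its initial [b] throughout — that segment must be underlying.
So the underlying form is /-pa/, and voiceless stops become voiced after a nasal.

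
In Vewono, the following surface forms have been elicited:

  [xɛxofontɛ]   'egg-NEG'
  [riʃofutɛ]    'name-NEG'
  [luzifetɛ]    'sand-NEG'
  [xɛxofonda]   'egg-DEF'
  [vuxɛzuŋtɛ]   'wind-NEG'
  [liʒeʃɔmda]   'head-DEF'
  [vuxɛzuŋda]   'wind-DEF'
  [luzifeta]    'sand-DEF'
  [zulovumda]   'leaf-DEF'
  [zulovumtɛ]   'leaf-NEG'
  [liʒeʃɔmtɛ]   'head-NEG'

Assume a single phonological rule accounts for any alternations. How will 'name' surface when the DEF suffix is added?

[riʃofuta]

The DEF suffix surfaces as [-da] and [-ta], depending on the final segment of the stem.
The NEG suffix, which begins with [t], is invariant after every stem; so [t] is not altered by any rule here.
The DEF suffix is therefore /-da/ underlyingly, with post-vocalic devoicing: voiced stops become voiceless after a vowel.
After 'name', which ends in a vowel, the suffix surfaces as [-ta], giving [riʃofuta].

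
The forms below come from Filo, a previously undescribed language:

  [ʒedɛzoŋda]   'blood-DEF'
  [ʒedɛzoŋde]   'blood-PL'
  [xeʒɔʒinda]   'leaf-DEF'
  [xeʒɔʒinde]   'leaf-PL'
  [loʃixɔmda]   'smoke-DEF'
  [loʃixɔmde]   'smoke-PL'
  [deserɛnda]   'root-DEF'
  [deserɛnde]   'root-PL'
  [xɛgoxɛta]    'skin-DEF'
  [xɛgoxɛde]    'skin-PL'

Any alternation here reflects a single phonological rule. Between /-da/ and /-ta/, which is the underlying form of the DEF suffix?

/-ta/

The DEF suffix surfaces as [-da] and [-ta], depending on the final segment of the stem.
The PL suffix, which begins with [d], is invariant after every stem; so [d] is not altered by any rule here.
The DEF suffix is therefore /-ta/ underlyingly, with post-nasal voicing: voiceless stops become voiced after a nasal.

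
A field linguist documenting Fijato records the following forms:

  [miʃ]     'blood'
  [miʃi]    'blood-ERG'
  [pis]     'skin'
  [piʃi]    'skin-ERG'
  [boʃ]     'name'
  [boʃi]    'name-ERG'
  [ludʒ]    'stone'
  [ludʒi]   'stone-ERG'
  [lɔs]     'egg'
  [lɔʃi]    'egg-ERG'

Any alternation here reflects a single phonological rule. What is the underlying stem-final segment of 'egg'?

/s/

'egg' shows [s] ~ [ʃ] at the end of the stem ([lɔs] vs [lɔʃi]).
Compare 'blood', with invariant [ʃ] in [miʃ] and [miʃi]: an analysis with underlying /ʃ/ and a rule producing [s] in isolation would wrongly predict alternation here too.
The underlying segment must be /s/; /s/ becomes palato-alveolar [ʃ] before a front vowel, yielding [ʃ] there.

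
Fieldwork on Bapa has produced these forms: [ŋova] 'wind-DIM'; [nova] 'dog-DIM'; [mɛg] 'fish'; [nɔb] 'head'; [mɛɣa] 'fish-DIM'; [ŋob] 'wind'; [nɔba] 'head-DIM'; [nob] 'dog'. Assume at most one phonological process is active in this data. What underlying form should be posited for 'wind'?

'wind' shows [v] ~ [b] at the end of the stem ([ŋova] vs [ŋob]).
Compare 'head', with invariant [b] in [nɔba] and [nɔb]: an analysis with underlying /b/ and a rule producing [v] before the DIM suffix would wrongly predict alternation here too.
Therefore /v/ is basic and [b] is derived by word-final hardening (voiced fricatives become stops word-finally).
So 'wind' = /ŋov/.

/ŋov/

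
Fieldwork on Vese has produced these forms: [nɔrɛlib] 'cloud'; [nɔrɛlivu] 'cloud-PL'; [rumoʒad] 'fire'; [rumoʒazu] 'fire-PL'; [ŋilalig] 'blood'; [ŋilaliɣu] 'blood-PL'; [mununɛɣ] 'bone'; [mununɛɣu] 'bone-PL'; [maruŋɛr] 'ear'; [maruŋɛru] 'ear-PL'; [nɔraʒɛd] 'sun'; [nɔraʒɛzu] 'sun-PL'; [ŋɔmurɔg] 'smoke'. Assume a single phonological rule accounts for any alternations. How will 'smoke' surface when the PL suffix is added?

The stem for 'blood' ends in [g] in [ŋilalig] but [ɣ] in [ŋilaliɣu].
If /ɣ/ were underlying and a rule turned it into [g] in isolation, 'bone' would also alternate; but it has [ɣ] in both [mununɛɣ] and [mununɛɣu].
The alternation reflects intervocalic spirantization: voiced stops become fricatives between vowels. /g/ is underlying.
The one attested form of 'smoke', [ŋɔmurɔg], shows underlying /ŋɔmurɔg/. Applying the same rule between vowels gives [ŋɔmurɔɣu].

[ŋɔmurɔɣu]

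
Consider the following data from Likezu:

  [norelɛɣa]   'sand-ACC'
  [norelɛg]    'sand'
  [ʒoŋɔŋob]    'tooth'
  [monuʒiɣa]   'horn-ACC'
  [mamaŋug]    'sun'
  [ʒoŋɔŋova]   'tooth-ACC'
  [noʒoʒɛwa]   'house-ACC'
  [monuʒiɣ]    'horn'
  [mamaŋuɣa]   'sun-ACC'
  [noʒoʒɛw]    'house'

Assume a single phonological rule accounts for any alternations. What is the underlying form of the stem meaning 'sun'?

'sun' shows [g] ~ [ɣ] at the end of the stem ([mamaŋug] vs [mamaŋuɣa]).
Compare 'horn', with invariant [ɣ] in [monuʒiɣ] and [monuʒiɣa]: an analysis with underlying /ɣ/ and a rule producing [g] in isolation would wrongly predict alternation here too.
The underlying segment must be /g/; voiced stops become fricatives between vowels, yielding [ɣ] there.

/mamaŋug/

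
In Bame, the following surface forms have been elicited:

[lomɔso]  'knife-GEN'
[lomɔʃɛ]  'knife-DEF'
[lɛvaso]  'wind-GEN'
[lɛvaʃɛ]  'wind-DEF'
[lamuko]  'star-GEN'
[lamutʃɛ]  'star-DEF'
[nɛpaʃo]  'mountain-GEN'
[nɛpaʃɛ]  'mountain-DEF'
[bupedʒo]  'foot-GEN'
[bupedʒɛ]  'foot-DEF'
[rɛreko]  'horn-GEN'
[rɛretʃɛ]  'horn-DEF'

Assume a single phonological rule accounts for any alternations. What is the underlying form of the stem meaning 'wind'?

'wind' shows [s] ~ [ʃ] at the end of the stem ([lɛvaso] vs [lɛvaʃɛ]).
But 'mountain' keeps [ʃ] in both environments ([nɛpaʃo], [nɛpaʃɛ]), so there is no rule changing /ʃ/ to [s] before the GEN suffix.
The alternation reflects palatalization before a front vowel: /k/ and /s/ become palato-alveolar [tʃ] and [ʃ] before a front vowel. /s/ is underlying.
The underlying form of 'wind' is therefore /lɛvas/.

/lɛvas/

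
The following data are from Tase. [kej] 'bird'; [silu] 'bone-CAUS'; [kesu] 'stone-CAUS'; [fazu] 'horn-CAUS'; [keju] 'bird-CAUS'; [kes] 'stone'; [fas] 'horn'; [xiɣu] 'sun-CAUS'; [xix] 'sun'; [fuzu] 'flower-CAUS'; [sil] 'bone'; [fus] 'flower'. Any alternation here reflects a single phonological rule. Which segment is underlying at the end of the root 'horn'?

/z/

In [fas] and [fazu] the final segment of 'horn' alternates: [s] ~ [z].
But 'stone' keeps [s] in both environments ([kes], [kesu]), so there is no rule changing /s/ to [z] before the CAUS suffix.
The underlying segment must be /z/; voiced obstruents become voiceless word-finally, yielding [s] there.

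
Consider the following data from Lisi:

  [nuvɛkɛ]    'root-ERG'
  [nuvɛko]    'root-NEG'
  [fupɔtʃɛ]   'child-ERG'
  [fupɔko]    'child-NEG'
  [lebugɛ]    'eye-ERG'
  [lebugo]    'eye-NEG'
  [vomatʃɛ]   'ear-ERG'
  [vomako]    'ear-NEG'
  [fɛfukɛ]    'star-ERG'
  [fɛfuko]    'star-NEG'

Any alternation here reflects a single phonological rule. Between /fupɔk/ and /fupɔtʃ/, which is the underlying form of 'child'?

In [fupɔtʃɛ] and [fupɔko] the final segment of 'child' alternates: [tʃ] ~ [k].
But 'root' keeps [k] in both environments ([nuvɛkɛ], [nuvɛko]), so there is no rule changing /k/ to [tʃ] before the ERG suffix.
Therefore /tʃ/ is basic and [k] is derived by depalatalization (palato-alveolar /tʃ/ becomes [k] when no front vowel follows).

/fupɔtʃ/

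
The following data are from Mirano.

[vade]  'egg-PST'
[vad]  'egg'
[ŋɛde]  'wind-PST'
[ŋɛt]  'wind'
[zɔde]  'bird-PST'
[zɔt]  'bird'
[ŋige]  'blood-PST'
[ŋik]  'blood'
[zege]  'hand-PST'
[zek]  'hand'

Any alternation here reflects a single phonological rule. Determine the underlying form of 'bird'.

'bird' shows [d] ~ [t] at the end of the stem ([zɔde] vs [zɔt]).
The stem 'egg' ([vade], [vad]) shows [d] unchanged in both environments, so [d] cannot be basic with [t] derived in isolation.
The alternation reflects intervocalic voicing: voiceless stops become voiced between vowels. /t/ is underlying.

/zɔt/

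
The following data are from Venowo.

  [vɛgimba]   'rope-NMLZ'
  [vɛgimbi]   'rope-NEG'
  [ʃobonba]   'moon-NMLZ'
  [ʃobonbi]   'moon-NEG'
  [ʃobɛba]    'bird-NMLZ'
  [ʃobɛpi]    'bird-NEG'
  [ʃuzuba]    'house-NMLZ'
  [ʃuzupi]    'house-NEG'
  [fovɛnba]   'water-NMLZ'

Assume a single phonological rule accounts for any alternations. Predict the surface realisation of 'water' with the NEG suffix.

The NEG morpheme has two allomorphs, [-bi] and [-pi].
The NMLZ suffix, which begins with [b], is invariant after every stem; so [b] is not altered by any rule here.
So the underlying form is /-pi/, and voiceless stops become voiced after a nasal.
After 'water', which ends in a nasal, the suffix surfaces as [-bi], giving [fovɛnbi].

[fovɛnbi]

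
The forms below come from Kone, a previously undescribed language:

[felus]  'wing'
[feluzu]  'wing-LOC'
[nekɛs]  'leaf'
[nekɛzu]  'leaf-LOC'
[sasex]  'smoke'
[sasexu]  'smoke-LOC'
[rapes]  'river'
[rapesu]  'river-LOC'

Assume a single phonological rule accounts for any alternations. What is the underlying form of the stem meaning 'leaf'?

/nekɛz/

The stem for 'leaf' ends in [s] in [nekɛs] but [z] in [nekɛzu].
Compare 'river', with invariant [s] in [rapes] and [rapesu]: an analysis with underlying /s/ and a rule producing [z] before the LOC suffix would wrongly predict alternation here too.
Therefore /z/ is basic and [s] is derived by word-final obstruent devoicing (voiced obstruents become voiceless word-finally).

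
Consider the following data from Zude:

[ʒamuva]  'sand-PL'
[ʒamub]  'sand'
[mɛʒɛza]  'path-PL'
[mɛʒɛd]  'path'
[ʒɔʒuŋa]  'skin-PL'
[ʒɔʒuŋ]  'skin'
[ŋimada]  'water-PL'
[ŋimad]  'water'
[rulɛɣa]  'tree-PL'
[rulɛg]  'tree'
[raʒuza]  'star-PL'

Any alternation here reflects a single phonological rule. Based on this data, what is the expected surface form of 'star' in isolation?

The root 'path' surfaces as [mɛʒɛza] and [mɛʒɛd], with a stem-final [z] ~ [d] alternation.
The stem 'water' ([ŋimada], [ŋimad]) shows [d] unchanged in both environments, so [d] cannot be basic with [z] derived before the PL suffix.
The underlying segment must be /z/; voiced fricatives become stops word-finally, yielding [d] there.
The one attested form of 'star', [raʒuza], shows underlying /raʒuz/. Applying the same rule word-finally gives [raʒud].

[raʒud]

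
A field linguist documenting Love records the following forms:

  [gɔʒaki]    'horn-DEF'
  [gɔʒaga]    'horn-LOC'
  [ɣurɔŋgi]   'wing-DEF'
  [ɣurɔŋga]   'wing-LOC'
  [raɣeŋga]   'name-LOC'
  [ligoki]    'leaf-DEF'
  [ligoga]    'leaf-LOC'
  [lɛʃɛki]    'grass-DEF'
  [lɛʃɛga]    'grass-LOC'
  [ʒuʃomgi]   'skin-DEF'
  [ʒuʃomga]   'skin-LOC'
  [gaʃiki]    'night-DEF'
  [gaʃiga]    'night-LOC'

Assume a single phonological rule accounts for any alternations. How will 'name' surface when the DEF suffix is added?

The DEF morpheme has two allomorphs, [-gi] and [-ki].
By contrast the LOC suffix keeps its initial [g] throughout — that segment must be underlying.
The DEF suffix is therefore /-ki/ underlyingly, with post-nasal voicing: voiceless stops become voiced after a nasal.
After 'name', which ends in a nasal, the suffix surfaces as [-gi], giving [raɣeŋgi].

[raɣeŋgi]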